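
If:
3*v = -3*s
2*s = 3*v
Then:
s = 0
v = 0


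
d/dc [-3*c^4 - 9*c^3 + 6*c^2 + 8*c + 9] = -12*c^3 - 27*c^2 + 12*c + 8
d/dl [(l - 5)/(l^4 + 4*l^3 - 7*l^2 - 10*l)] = (-3*l^4 + 12*l^3 + 67*l^2 - 70*l - 50)/(l^2*(l^6 + 8*l^5 + 2*l^4 - 76*l^3 - 31*l^2 + 140*l + 100))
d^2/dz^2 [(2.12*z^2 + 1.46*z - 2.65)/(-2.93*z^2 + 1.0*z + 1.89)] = (-2.8421709430404e-14*z^4 - 37.491108*z^3 + 66.060366*z^2 - 95.097252*z + 25.022906)/(25.153757*z^6 - 25.7547*z^5 - 39.886383*z^4 + 32.2262*z^3 + 25.728759*z^2 - 10.7163*z - 6.751269)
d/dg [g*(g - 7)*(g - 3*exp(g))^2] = (g - 3*exp(g))*(-2*g*(g - 7)*(3*exp(g) - 1) + g*(g - 3*exp(g)) + (g - 7)*(g - 3*exp(g)))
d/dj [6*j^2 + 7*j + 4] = 12*j + 7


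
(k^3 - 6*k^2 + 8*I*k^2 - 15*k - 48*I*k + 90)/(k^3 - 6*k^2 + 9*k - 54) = (k + 5*I)/(k - 3*I)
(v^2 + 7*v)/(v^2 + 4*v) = (v + 7)/(v + 4)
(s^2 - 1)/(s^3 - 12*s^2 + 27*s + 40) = (s - 1)/(s^2 - 13*s + 40)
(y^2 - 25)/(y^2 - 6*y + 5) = (y + 5)/(y - 1)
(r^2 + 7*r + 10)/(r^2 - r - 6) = (r + 5)/(r - 3)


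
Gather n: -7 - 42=-49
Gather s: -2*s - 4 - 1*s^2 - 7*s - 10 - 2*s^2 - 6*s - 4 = -3*s^2 - 15*s - 18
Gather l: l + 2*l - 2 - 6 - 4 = 3*l - 12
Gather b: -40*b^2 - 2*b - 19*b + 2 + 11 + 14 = -40*b^2 - 21*b + 27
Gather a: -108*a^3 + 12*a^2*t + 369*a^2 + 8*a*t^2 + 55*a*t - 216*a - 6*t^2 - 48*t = -108*a^3 + a^2*(12*t + 369) + a*(8*t^2 + 55*t - 216) - 6*t^2 - 48*t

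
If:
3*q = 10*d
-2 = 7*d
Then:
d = -2/7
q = -20/21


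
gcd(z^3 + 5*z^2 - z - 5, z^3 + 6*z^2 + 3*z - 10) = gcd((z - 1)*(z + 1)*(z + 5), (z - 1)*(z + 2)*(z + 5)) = z^2 + 4*z - 5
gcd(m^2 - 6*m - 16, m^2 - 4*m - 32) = m - 8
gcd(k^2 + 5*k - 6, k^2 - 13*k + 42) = 1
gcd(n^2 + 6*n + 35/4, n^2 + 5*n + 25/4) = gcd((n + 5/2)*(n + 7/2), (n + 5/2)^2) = n + 5/2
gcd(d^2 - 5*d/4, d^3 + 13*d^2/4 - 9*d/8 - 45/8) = d - 5/4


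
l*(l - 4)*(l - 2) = l^3 - 6*l^2 + 8*l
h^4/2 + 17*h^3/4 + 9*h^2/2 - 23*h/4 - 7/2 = (h/2 + 1)*(h - 1)*(h + 1/2)*(h + 7)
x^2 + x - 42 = (x - 6)*(x + 7)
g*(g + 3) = g^2 + 3*g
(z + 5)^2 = z^2 + 10*z + 25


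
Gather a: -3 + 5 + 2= 4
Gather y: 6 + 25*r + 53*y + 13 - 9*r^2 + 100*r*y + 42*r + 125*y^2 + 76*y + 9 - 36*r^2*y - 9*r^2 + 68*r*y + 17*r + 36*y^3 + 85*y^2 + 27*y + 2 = -18*r^2 + 84*r + 36*y^3 + 210*y^2 + y*(-36*r^2 + 168*r + 156) + 30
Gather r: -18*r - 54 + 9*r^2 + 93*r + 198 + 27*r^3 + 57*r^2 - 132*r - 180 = 27*r^3 + 66*r^2 - 57*r - 36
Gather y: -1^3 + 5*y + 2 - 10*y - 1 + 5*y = 0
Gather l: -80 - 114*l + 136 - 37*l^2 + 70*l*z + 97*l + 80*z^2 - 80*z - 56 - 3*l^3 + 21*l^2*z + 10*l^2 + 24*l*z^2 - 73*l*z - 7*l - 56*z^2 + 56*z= -3*l^3 + l^2*(21*z - 27) + l*(24*z^2 - 3*z - 24) + 24*z^2 - 24*z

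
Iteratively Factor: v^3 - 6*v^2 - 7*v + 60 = (v - 4)*(v^2 - 2*v - 15) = (v - 5)*(v - 4)*(v + 3)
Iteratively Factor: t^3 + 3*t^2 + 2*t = (t + 2)*(t^2 + t) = t*(t + 2)*(t + 1)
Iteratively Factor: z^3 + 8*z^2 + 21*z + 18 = (z + 3)*(z^2 + 5*z + 6) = (z + 3)^2*(z + 2)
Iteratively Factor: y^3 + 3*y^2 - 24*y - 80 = (y + 4)*(y^2 - y - 20) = (y - 5)*(y + 4)*(y + 4)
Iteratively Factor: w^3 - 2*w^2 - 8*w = (w)*(w^2 - 2*w - 8) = w*(w + 2)*(w - 4)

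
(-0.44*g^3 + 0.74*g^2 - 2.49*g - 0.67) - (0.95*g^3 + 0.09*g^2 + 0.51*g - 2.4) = -1.39*g^3 + 0.65*g^2 - 3.0*g + 1.73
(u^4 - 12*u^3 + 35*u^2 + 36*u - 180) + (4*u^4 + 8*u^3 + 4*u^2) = 5*u^4 - 4*u^3 + 39*u^2 + 36*u - 180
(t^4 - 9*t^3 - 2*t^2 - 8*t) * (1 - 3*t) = -3*t^5 + 28*t^4 - 3*t^3 + 22*t^2 - 8*t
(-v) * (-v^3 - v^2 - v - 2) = v^4 + v^3 + v^2 + 2*v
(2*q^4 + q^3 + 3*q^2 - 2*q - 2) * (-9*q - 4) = -18*q^5 - 17*q^4 - 31*q^3 + 6*q^2 + 26*q + 8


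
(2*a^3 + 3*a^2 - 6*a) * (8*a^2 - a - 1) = 16*a^5 + 22*a^4 - 53*a^3 + 3*a^2 + 6*a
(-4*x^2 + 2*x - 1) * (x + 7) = -4*x^3 - 26*x^2 + 13*x - 7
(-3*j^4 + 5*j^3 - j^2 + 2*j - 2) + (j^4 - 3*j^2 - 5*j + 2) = -2*j^4 + 5*j^3 - 4*j^2 - 3*j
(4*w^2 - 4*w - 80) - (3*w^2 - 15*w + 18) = w^2 + 11*w - 98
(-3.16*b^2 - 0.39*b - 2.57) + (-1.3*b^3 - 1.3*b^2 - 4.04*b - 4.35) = -1.3*b^3 - 4.46*b^2 - 4.43*b - 6.92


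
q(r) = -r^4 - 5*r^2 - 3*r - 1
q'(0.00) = -3.00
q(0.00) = -1.00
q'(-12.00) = 7029.00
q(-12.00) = -21421.00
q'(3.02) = -143.37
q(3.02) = -138.84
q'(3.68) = -239.14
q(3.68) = -263.15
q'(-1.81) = 38.82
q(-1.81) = -22.68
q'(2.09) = -60.42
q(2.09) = -48.19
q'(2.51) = -91.35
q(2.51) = -79.72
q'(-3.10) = 147.16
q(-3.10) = -132.10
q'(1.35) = -26.34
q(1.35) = -17.48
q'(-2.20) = 61.59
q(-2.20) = -42.03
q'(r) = -4*r^3 - 10*r - 3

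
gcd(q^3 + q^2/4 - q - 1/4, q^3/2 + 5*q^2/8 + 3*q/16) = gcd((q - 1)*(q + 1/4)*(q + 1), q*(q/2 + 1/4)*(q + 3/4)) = 1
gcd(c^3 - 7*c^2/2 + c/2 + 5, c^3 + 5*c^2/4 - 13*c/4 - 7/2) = c + 1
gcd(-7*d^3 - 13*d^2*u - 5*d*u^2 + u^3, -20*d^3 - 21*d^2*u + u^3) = d + u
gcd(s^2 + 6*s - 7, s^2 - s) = s - 1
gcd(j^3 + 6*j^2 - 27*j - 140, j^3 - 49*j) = j + 7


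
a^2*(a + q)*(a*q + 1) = a^4*q + a^3*q^2 + a^3 + a^2*q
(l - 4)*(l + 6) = l^2 + 2*l - 24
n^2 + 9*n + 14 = (n + 2)*(n + 7)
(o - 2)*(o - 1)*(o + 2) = o^3 - o^2 - 4*o + 4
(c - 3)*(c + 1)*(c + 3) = c^3 + c^2 - 9*c - 9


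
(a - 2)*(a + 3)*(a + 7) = a^3 + 8*a^2 + a - 42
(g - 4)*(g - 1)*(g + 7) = g^3 + 2*g^2 - 31*g + 28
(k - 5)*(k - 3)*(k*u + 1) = k^3*u - 8*k^2*u + k^2 + 15*k*u - 8*k + 15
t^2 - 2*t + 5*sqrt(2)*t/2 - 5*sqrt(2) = (t - 2)*(t + 5*sqrt(2)/2)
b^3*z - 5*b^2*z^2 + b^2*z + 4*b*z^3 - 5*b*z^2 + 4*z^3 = (b - 4*z)*(b - z)*(b*z + z)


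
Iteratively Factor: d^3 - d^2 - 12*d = (d - 4)*(d^2 + 3*d) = d*(d - 4)*(d + 3)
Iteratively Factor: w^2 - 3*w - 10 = (w - 5)*(w + 2)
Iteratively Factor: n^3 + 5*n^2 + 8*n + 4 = (n + 2)*(n^2 + 3*n + 2) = (n + 2)^2*(n + 1)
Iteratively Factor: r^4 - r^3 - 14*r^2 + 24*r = (r + 4)*(r^3 - 5*r^2 + 6*r) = r*(r + 4)*(r^2 - 5*r + 6) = r*(r - 3)*(r + 4)*(r - 2)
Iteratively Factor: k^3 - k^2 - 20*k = (k + 4)*(k^2 - 5*k) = (k - 5)*(k + 4)*(k)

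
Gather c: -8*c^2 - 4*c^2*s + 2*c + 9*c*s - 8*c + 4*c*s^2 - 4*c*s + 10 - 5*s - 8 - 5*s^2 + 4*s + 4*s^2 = c^2*(-4*s - 8) + c*(4*s^2 + 5*s - 6) - s^2 - s + 2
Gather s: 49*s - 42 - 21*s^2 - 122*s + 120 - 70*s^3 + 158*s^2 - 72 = -70*s^3 + 137*s^2 - 73*s + 6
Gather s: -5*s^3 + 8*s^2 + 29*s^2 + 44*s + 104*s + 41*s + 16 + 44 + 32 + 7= -5*s^3 + 37*s^2 + 189*s + 99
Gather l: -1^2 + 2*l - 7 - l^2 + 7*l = -l^2 + 9*l - 8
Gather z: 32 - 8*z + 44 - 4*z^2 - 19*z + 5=-4*z^2 - 27*z + 81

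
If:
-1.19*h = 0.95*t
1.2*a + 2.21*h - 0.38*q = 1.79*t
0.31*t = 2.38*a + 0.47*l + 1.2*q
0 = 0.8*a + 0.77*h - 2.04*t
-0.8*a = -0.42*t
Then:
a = 0.00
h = 0.00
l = 0.00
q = 0.00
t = 0.00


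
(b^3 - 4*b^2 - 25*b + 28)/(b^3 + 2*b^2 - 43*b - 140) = (b - 1)/(b + 5)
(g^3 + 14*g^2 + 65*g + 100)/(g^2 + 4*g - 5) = (g^2 + 9*g + 20)/(g - 1)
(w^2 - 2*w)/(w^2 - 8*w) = (w - 2)/(w - 8)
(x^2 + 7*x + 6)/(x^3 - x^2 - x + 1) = (x + 6)/(x^2 - 2*x + 1)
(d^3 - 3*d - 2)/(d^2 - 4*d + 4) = (d^2 + 2*d + 1)/(d - 2)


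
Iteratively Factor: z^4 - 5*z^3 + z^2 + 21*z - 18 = (z - 3)*(z^3 - 2*z^2 - 5*z + 6) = (z - 3)*(z - 1)*(z^2 - z - 6) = (z - 3)*(z - 1)*(z + 2)*(z - 3)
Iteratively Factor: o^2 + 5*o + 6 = (o + 2)*(o + 3)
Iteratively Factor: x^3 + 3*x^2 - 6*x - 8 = (x + 1)*(x^2 + 2*x - 8) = (x - 2)*(x + 1)*(x + 4)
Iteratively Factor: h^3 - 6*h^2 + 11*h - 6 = (h - 2)*(h^2 - 4*h + 3) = (h - 3)*(h - 2)*(h - 1)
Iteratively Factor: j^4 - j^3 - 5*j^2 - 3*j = (j + 1)*(j^3 - 2*j^2 - 3*j) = (j - 3)*(j + 1)*(j^2 + j) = (j - 3)*(j + 1)^2*(j)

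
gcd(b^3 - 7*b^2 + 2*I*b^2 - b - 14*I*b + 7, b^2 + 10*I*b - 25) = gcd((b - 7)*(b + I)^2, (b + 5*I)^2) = 1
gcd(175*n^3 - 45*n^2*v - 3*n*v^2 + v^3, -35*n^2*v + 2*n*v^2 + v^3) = -35*n^2 + 2*n*v + v^2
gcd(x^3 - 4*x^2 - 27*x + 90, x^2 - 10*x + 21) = x - 3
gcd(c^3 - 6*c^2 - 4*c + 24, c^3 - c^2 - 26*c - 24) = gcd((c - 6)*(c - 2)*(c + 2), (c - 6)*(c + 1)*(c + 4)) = c - 6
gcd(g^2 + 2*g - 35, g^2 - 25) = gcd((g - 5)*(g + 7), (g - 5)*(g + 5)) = g - 5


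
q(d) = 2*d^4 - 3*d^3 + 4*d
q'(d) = 8*d^3 - 9*d^2 + 4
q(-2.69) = 152.36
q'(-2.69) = -216.85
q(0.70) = 2.25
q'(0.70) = 2.33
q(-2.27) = 79.12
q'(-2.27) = -135.95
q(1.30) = 4.32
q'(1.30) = 6.37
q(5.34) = 1190.82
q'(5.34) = 965.55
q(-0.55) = -1.52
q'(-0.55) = -0.05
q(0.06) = 0.24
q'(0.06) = 3.97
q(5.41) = 1259.86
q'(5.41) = 1007.31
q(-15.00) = 111315.00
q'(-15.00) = -29021.00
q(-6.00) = 3216.00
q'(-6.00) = -2048.00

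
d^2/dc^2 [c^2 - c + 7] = 2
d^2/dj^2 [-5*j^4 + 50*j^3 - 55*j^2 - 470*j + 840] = -60*j^2 + 300*j - 110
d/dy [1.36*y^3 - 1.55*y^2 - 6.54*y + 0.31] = 4.08*y^2 - 3.1*y - 6.54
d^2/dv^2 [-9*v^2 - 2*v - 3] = -18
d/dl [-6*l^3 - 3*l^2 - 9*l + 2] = -18*l^2 - 6*l - 9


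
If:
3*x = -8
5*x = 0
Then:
No Solution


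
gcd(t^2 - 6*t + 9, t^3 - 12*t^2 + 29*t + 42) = 1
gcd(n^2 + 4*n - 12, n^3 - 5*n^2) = 1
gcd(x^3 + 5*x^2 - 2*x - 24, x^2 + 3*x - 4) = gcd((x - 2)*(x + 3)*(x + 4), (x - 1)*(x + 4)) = x + 4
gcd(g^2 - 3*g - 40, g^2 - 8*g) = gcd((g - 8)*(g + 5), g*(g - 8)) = g - 8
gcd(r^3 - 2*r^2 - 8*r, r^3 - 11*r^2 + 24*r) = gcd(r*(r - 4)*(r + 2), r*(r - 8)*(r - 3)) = r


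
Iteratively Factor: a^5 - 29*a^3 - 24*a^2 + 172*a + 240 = (a + 4)*(a^4 - 4*a^3 - 13*a^2 + 28*a + 60) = (a + 2)*(a + 4)*(a^3 - 6*a^2 - a + 30) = (a + 2)^2*(a + 4)*(a^2 - 8*a + 15) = (a - 3)*(a + 2)^2*(a + 4)*(a - 5)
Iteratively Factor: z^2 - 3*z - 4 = (z - 4)*(z + 1)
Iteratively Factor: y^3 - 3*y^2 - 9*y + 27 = (y + 3)*(y^2 - 6*y + 9) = (y - 3)*(y + 3)*(y - 3)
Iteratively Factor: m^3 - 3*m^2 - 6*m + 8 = (m - 1)*(m^2 - 2*m - 8) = (m - 1)*(m + 2)*(m - 4)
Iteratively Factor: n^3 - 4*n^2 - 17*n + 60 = (n - 3)*(n^2 - n - 20) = (n - 3)*(n + 4)*(n - 5)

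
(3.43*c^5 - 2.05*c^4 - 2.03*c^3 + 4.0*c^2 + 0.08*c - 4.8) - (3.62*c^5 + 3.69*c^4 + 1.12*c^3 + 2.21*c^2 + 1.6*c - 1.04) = -0.19*c^5 - 5.74*c^4 - 3.15*c^3 + 1.79*c^2 - 1.52*c - 3.76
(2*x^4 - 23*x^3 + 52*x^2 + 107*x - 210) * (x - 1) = 2*x^5 - 25*x^4 + 75*x^3 + 55*x^2 - 317*x + 210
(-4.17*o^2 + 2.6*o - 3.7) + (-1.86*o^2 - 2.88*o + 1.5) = -6.03*o^2 - 0.28*o - 2.2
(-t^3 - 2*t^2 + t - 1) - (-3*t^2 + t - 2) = -t^3 + t^2 + 1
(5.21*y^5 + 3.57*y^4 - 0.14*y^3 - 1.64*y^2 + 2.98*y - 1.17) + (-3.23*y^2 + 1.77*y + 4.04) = 5.21*y^5 + 3.57*y^4 - 0.14*y^3 - 4.87*y^2 + 4.75*y + 2.87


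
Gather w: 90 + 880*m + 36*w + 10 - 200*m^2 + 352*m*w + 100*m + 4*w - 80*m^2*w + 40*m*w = -200*m^2 + 980*m + w*(-80*m^2 + 392*m + 40) + 100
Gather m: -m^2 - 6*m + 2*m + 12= -m^2 - 4*m + 12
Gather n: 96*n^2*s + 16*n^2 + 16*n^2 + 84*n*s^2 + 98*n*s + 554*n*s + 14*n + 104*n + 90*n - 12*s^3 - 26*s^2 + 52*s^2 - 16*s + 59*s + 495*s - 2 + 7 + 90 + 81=n^2*(96*s + 32) + n*(84*s^2 + 652*s + 208) - 12*s^3 + 26*s^2 + 538*s + 176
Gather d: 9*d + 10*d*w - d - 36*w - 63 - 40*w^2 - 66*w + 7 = d*(10*w + 8) - 40*w^2 - 102*w - 56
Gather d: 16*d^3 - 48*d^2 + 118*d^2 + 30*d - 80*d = 16*d^3 + 70*d^2 - 50*d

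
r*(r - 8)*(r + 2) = r^3 - 6*r^2 - 16*r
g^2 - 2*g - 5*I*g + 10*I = (g - 2)*(g - 5*I)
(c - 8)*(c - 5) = c^2 - 13*c + 40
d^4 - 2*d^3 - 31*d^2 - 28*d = d*(d - 7)*(d + 1)*(d + 4)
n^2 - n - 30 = (n - 6)*(n + 5)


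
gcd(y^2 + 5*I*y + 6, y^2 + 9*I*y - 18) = y + 6*I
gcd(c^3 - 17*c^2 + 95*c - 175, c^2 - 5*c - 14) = c - 7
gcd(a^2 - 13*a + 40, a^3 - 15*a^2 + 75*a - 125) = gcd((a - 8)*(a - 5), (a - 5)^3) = a - 5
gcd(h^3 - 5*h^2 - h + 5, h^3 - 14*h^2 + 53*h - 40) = h^2 - 6*h + 5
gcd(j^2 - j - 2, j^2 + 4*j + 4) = 1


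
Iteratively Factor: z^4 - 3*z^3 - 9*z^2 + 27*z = (z - 3)*(z^3 - 9*z) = z*(z - 3)*(z^2 - 9) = z*(z - 3)*(z + 3)*(z - 3)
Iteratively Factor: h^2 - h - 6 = (h + 2)*(h - 3)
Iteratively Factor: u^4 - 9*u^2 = (u)*(u^3 - 9*u) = u^2*(u^2 - 9) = u^2*(u + 3)*(u - 3)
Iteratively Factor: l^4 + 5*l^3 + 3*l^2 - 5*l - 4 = (l + 4)*(l^3 + l^2 - l - 1) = (l + 1)*(l + 4)*(l^2 - 1) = (l - 1)*(l + 1)*(l + 4)*(l + 1)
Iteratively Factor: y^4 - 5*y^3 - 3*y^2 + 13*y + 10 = (y - 2)*(y^3 - 3*y^2 - 9*y - 5) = (y - 2)*(y + 1)*(y^2 - 4*y - 5) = (y - 5)*(y - 2)*(y + 1)*(y + 1)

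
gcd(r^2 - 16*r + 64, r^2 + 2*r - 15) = 1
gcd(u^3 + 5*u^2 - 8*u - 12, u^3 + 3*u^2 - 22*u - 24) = u^2 + 7*u + 6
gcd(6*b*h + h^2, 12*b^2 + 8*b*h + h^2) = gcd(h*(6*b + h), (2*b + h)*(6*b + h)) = 6*b + h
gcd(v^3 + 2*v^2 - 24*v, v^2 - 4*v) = v^2 - 4*v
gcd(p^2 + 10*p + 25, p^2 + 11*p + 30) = p + 5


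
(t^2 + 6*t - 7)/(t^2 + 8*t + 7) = (t - 1)/(t + 1)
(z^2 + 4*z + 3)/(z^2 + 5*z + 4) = (z + 3)/(z + 4)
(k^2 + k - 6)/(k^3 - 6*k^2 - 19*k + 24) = (k - 2)/(k^2 - 9*k + 8)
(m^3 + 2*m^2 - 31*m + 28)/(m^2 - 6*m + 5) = (m^2 + 3*m - 28)/(m - 5)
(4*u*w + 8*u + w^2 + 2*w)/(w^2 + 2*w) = (4*u + w)/w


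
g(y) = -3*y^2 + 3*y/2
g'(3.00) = -16.50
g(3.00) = -22.50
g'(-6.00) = 37.50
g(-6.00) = -117.00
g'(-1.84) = 12.54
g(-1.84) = -12.92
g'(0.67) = -2.52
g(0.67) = -0.34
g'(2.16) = -11.46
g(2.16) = -10.76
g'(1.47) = -7.32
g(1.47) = -4.28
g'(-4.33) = 27.48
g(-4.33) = -62.74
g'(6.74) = -38.94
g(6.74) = -126.17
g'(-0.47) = 4.32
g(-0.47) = -1.37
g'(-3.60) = 23.10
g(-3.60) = -44.28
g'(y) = 3/2 - 6*y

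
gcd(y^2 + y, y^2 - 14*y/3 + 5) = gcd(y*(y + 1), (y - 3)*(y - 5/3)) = 1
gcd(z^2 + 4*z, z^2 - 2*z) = z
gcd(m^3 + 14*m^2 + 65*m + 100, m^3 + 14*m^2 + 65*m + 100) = m^3 + 14*m^2 + 65*m + 100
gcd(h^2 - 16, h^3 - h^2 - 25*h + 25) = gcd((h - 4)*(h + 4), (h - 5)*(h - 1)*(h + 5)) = 1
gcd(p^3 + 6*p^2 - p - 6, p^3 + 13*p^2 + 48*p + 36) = p^2 + 7*p + 6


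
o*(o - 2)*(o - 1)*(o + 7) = o^4 + 4*o^3 - 19*o^2 + 14*o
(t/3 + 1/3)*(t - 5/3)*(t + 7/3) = t^3/3 + 5*t^2/9 - 29*t/27 - 35/27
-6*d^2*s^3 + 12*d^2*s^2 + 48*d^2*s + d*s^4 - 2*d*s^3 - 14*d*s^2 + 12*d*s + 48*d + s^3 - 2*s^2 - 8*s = (-6*d + s)*(s - 4)*(s + 2)*(d*s + 1)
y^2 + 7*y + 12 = (y + 3)*(y + 4)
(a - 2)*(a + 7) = a^2 + 5*a - 14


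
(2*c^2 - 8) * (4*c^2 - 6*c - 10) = 8*c^4 - 12*c^3 - 52*c^2 + 48*c + 80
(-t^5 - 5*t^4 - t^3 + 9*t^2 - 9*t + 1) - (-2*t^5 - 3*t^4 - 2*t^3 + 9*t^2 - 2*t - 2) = t^5 - 2*t^4 + t^3 - 7*t + 3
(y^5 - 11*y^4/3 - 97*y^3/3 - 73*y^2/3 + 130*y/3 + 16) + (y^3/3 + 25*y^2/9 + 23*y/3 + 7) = y^5 - 11*y^4/3 - 32*y^3 - 194*y^2/9 + 51*y + 23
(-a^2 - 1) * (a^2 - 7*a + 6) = -a^4 + 7*a^3 - 7*a^2 + 7*a - 6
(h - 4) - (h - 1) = -3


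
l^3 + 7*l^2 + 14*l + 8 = (l + 1)*(l + 2)*(l + 4)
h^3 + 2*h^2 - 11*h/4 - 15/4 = (h - 3/2)*(h + 1)*(h + 5/2)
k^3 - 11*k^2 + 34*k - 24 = (k - 6)*(k - 4)*(k - 1)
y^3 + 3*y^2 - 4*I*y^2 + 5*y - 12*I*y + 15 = (y + 3)*(y - 5*I)*(y + I)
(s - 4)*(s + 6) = s^2 + 2*s - 24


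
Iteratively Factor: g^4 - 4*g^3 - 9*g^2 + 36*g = (g - 4)*(g^3 - 9*g) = g*(g - 4)*(g^2 - 9) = g*(g - 4)*(g + 3)*(g - 3)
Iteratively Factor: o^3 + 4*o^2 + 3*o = (o + 1)*(o^2 + 3*o) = o*(o + 1)*(o + 3)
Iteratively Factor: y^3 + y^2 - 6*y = (y - 2)*(y^2 + 3*y) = (y - 2)*(y + 3)*(y)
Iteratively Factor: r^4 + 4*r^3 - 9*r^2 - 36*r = (r - 3)*(r^3 + 7*r^2 + 12*r) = (r - 3)*(r + 3)*(r^2 + 4*r) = r*(r - 3)*(r + 3)*(r + 4)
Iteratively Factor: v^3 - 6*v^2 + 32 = (v - 4)*(v^2 - 2*v - 8) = (v - 4)^2*(v + 2)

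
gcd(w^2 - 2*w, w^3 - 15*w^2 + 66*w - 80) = w - 2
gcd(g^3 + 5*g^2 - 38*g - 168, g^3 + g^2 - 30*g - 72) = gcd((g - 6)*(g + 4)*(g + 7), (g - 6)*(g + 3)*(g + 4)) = g^2 - 2*g - 24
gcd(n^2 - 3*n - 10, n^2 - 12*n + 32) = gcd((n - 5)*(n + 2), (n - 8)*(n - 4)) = 1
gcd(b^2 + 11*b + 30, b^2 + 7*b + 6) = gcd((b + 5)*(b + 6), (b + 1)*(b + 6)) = b + 6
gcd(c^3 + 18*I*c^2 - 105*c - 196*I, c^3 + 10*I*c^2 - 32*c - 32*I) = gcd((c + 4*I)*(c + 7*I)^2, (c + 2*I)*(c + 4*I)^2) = c + 4*I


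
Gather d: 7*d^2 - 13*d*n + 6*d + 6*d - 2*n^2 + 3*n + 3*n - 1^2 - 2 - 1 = 7*d^2 + d*(12 - 13*n) - 2*n^2 + 6*n - 4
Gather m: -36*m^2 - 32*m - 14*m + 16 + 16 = -36*m^2 - 46*m + 32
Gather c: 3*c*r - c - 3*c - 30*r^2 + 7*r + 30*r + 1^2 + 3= c*(3*r - 4) - 30*r^2 + 37*r + 4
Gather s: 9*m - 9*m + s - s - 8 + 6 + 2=0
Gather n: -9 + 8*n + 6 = 8*n - 3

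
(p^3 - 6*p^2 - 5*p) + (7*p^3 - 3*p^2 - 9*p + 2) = 8*p^3 - 9*p^2 - 14*p + 2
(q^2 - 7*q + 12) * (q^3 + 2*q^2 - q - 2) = q^5 - 5*q^4 - 3*q^3 + 29*q^2 + 2*q - 24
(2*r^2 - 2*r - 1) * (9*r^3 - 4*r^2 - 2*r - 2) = 18*r^5 - 26*r^4 - 5*r^3 + 4*r^2 + 6*r + 2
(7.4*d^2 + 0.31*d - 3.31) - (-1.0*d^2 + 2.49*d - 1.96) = 8.4*d^2 - 2.18*d - 1.35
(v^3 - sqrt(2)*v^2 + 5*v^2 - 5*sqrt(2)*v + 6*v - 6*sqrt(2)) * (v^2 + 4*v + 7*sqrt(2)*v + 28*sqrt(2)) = v^5 + 6*sqrt(2)*v^4 + 9*v^4 + 12*v^3 + 54*sqrt(2)*v^3 - 102*v^2 + 156*sqrt(2)*v^2 - 364*v + 144*sqrt(2)*v - 336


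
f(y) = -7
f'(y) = 0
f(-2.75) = -7.00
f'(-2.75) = 0.00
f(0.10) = -7.00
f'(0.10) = 0.00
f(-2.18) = -7.00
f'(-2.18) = 0.00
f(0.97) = -7.00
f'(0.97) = 0.00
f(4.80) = -7.00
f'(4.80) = 0.00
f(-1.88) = -7.00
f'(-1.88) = 0.00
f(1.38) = -7.00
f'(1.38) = 0.00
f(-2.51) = -7.00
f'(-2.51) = 0.00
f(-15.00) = -7.00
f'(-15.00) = 0.00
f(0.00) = -7.00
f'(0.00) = 0.00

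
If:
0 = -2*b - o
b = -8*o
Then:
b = 0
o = 0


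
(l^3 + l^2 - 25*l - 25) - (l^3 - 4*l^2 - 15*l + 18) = 5*l^2 - 10*l - 43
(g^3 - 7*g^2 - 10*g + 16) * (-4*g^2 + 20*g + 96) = -4*g^5 + 48*g^4 - 4*g^3 - 936*g^2 - 640*g + 1536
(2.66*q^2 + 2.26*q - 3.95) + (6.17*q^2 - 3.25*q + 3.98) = 8.83*q^2 - 0.99*q + 0.0299999999999998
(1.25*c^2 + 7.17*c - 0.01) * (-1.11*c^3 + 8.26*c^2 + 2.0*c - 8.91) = -1.3875*c^5 + 2.3663*c^4 + 61.7353*c^3 + 3.1199*c^2 - 63.9047*c + 0.0891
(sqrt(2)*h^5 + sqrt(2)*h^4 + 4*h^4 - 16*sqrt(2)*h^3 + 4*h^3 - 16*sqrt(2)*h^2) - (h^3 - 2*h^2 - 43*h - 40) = sqrt(2)*h^5 + sqrt(2)*h^4 + 4*h^4 - 16*sqrt(2)*h^3 + 3*h^3 - 16*sqrt(2)*h^2 + 2*h^2 + 43*h + 40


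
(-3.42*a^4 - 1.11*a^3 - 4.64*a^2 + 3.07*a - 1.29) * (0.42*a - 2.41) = -1.4364*a^5 + 7.776*a^4 + 0.726300000000001*a^3 + 12.4718*a^2 - 7.9405*a + 3.1089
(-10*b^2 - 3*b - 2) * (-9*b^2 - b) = 90*b^4 + 37*b^3 + 21*b^2 + 2*b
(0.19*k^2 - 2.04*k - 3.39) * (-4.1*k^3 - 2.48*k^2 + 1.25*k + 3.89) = -0.779*k^5 + 7.8928*k^4 + 19.1957*k^3 + 6.5963*k^2 - 12.1731*k - 13.1871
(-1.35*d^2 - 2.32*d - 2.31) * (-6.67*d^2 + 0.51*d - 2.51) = 9.0045*d^4 + 14.7859*d^3 + 17.613*d^2 + 4.6451*d + 5.7981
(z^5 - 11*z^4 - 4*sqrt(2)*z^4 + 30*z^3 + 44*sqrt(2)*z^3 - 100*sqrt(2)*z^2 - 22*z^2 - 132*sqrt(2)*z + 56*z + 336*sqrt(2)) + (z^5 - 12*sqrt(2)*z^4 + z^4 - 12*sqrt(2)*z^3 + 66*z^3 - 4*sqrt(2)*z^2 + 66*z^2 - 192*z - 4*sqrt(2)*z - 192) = 2*z^5 - 16*sqrt(2)*z^4 - 10*z^4 + 32*sqrt(2)*z^3 + 96*z^3 - 104*sqrt(2)*z^2 + 44*z^2 - 136*sqrt(2)*z - 136*z - 192 + 336*sqrt(2)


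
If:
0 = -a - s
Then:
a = -s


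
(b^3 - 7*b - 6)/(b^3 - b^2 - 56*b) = (-b^3 + 7*b + 6)/(b*(-b^2 + b + 56))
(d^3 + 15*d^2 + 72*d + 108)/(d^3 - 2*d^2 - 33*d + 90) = (d^2 + 9*d + 18)/(d^2 - 8*d + 15)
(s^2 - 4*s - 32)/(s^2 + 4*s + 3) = (s^2 - 4*s - 32)/(s^2 + 4*s + 3)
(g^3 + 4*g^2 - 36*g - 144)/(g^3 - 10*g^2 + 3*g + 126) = (g^2 + 10*g + 24)/(g^2 - 4*g - 21)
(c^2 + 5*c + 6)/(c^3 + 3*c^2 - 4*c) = (c^2 + 5*c + 6)/(c*(c^2 + 3*c - 4))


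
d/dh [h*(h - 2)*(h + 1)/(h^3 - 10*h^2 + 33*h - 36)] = (-9*h^3 + 43*h^2 - 32*h - 24)/(h^5 - 17*h^4 + 115*h^3 - 387*h^2 + 648*h - 432)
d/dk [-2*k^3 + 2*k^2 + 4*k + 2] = -6*k^2 + 4*k + 4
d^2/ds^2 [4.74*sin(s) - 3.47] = -4.74*sin(s)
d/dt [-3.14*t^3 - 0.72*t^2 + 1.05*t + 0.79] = -9.42*t^2 - 1.44*t + 1.05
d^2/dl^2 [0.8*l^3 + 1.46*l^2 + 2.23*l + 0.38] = 4.8*l + 2.92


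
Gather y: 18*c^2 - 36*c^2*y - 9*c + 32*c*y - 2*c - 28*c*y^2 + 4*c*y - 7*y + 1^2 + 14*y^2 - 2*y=18*c^2 - 11*c + y^2*(14 - 28*c) + y*(-36*c^2 + 36*c - 9) + 1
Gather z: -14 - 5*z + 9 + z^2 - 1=z^2 - 5*z - 6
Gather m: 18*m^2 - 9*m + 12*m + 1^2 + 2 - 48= 18*m^2 + 3*m - 45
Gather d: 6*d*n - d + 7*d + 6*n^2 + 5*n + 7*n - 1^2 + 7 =d*(6*n + 6) + 6*n^2 + 12*n + 6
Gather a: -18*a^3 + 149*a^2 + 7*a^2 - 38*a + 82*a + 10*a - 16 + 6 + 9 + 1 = -18*a^3 + 156*a^2 + 54*a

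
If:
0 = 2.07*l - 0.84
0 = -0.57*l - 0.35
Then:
No Solution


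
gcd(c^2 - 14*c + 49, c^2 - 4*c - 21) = c - 7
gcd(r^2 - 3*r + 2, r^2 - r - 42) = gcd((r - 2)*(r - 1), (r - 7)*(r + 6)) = 1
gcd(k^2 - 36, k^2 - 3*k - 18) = k - 6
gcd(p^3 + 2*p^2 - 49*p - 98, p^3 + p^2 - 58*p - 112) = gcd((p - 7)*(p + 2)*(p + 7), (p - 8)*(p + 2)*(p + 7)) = p^2 + 9*p + 14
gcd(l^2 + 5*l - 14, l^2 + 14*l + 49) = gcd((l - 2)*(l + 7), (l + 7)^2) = l + 7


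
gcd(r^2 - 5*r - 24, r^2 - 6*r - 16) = r - 8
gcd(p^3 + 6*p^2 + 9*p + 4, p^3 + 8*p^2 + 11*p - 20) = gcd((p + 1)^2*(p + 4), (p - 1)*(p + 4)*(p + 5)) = p + 4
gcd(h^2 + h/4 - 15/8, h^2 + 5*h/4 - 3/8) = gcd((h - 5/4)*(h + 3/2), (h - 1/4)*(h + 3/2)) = h + 3/2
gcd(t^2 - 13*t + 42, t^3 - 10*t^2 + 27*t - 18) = t - 6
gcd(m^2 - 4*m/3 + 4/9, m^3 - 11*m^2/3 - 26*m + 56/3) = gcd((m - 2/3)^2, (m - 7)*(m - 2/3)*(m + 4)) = m - 2/3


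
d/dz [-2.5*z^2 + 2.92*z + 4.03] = 2.92 - 5.0*z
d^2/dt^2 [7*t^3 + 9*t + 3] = 42*t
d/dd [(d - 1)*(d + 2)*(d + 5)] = 3*d^2 + 12*d + 3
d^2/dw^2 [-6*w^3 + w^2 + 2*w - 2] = 2 - 36*w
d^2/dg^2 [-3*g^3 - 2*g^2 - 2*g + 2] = -18*g - 4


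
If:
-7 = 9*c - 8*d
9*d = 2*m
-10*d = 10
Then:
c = -5/3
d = -1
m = -9/2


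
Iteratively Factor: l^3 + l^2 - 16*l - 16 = (l - 4)*(l^2 + 5*l + 4) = (l - 4)*(l + 4)*(l + 1)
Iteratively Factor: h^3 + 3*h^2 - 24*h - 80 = (h + 4)*(h^2 - h - 20) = (h + 4)^2*(h - 5)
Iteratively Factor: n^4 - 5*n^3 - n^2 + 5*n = (n)*(n^3 - 5*n^2 - n + 5) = n*(n - 1)*(n^2 - 4*n - 5) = n*(n - 1)*(n + 1)*(n - 5)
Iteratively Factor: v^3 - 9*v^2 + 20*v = (v - 5)*(v^2 - 4*v) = v*(v - 5)*(v - 4)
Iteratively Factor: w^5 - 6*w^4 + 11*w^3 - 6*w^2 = (w - 1)*(w^4 - 5*w^3 + 6*w^2) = (w - 2)*(w - 1)*(w^3 - 3*w^2) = w*(w - 2)*(w - 1)*(w^2 - 3*w) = w*(w - 3)*(w - 2)*(w - 1)*(w)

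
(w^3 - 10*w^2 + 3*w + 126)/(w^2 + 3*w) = w - 13 + 42/w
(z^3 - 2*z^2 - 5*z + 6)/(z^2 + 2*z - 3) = (z^2 - z - 6)/(z + 3)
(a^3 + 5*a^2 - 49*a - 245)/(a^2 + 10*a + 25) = (a^2 - 49)/(a + 5)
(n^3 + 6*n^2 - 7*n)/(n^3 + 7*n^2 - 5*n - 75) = n*(n^2 + 6*n - 7)/(n^3 + 7*n^2 - 5*n - 75)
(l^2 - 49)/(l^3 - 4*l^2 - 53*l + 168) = (l - 7)/(l^2 - 11*l + 24)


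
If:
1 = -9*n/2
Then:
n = -2/9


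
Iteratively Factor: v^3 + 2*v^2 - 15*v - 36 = (v - 4)*(v^2 + 6*v + 9) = (v - 4)*(v + 3)*(v + 3)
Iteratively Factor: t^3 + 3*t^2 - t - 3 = (t + 3)*(t^2 - 1) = (t - 1)*(t + 3)*(t + 1)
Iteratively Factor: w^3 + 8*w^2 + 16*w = (w)*(w^2 + 8*w + 16) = w*(w + 4)*(w + 4)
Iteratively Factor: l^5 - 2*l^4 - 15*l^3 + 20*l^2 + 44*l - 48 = (l + 2)*(l^4 - 4*l^3 - 7*l^2 + 34*l - 24) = (l + 2)*(l + 3)*(l^3 - 7*l^2 + 14*l - 8) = (l - 2)*(l + 2)*(l + 3)*(l^2 - 5*l + 4) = (l - 4)*(l - 2)*(l + 2)*(l + 3)*(l - 1)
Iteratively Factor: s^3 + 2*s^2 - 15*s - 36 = (s + 3)*(s^2 - s - 12) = (s - 4)*(s + 3)*(s + 3)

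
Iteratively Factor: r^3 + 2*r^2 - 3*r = (r)*(r^2 + 2*r - 3) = r*(r - 1)*(r + 3)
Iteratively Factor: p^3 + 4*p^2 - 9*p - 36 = (p + 4)*(p^2 - 9) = (p - 3)*(p + 4)*(p + 3)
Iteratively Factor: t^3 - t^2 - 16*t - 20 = (t + 2)*(t^2 - 3*t - 10) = (t - 5)*(t + 2)*(t + 2)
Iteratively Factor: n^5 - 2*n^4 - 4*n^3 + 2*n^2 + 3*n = (n + 1)*(n^4 - 3*n^3 - n^2 + 3*n) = n*(n + 1)*(n^3 - 3*n^2 - n + 3) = n*(n + 1)^2*(n^2 - 4*n + 3) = n*(n - 1)*(n + 1)^2*(n - 3)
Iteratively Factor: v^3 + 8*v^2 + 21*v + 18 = (v + 2)*(v^2 + 6*v + 9) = (v + 2)*(v + 3)*(v + 3)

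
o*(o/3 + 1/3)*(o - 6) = o^3/3 - 5*o^2/3 - 2*o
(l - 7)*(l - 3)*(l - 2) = l^3 - 12*l^2 + 41*l - 42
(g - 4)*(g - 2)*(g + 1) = g^3 - 5*g^2 + 2*g + 8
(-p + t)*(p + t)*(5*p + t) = -5*p^3 - p^2*t + 5*p*t^2 + t^3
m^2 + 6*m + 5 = (m + 1)*(m + 5)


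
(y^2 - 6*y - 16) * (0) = 0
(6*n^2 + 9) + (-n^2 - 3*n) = 5*n^2 - 3*n + 9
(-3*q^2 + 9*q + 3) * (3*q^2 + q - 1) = -9*q^4 + 24*q^3 + 21*q^2 - 6*q - 3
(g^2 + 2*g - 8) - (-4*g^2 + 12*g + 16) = 5*g^2 - 10*g - 24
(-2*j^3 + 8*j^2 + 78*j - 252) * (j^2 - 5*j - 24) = -2*j^5 + 18*j^4 + 86*j^3 - 834*j^2 - 612*j + 6048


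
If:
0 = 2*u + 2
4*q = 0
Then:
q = 0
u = -1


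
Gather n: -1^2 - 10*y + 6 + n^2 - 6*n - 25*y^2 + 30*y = n^2 - 6*n - 25*y^2 + 20*y + 5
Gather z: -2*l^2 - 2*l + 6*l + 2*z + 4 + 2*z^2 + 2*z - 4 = -2*l^2 + 4*l + 2*z^2 + 4*z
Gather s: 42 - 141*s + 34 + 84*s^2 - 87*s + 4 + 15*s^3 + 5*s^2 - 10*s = 15*s^3 + 89*s^2 - 238*s + 80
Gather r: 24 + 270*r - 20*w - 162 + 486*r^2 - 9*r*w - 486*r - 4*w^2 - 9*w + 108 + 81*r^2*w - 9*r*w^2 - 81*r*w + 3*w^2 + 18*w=r^2*(81*w + 486) + r*(-9*w^2 - 90*w - 216) - w^2 - 11*w - 30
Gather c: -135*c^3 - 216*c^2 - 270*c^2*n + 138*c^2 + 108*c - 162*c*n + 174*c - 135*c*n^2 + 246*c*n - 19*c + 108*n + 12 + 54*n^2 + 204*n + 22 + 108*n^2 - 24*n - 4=-135*c^3 + c^2*(-270*n - 78) + c*(-135*n^2 + 84*n + 263) + 162*n^2 + 288*n + 30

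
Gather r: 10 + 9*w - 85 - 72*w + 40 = -63*w - 35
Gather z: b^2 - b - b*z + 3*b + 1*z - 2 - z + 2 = b^2 - b*z + 2*b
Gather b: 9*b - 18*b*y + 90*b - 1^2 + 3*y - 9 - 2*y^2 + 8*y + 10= b*(99 - 18*y) - 2*y^2 + 11*y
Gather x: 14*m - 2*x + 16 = 14*m - 2*x + 16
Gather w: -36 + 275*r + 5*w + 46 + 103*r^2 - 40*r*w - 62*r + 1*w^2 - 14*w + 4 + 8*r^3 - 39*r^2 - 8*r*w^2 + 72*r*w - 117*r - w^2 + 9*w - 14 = 8*r^3 + 64*r^2 - 8*r*w^2 + 32*r*w + 96*r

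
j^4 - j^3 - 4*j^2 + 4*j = j*(j - 2)*(j - 1)*(j + 2)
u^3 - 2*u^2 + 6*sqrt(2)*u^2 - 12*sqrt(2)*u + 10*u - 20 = (u - 2)*(u + sqrt(2))*(u + 5*sqrt(2))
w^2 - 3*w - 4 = (w - 4)*(w + 1)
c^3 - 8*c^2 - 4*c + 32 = (c - 8)*(c - 2)*(c + 2)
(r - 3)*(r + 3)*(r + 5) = r^3 + 5*r^2 - 9*r - 45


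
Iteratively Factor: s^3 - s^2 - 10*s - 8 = (s + 1)*(s^2 - 2*s - 8) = (s - 4)*(s + 1)*(s + 2)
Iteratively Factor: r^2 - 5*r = (r)*(r - 5)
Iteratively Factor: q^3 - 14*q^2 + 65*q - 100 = (q - 5)*(q^2 - 9*q + 20) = (q - 5)*(q - 4)*(q - 5)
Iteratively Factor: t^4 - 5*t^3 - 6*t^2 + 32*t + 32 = (t + 1)*(t^3 - 6*t^2 + 32) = (t + 1)*(t + 2)*(t^2 - 8*t + 16) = (t - 4)*(t + 1)*(t + 2)*(t - 4)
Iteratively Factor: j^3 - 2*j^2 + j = (j)*(j^2 - 2*j + 1) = j*(j - 1)*(j - 1)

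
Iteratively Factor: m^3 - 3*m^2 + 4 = (m + 1)*(m^2 - 4*m + 4) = (m - 2)*(m + 1)*(m - 2)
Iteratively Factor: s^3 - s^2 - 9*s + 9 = (s - 3)*(s^2 + 2*s - 3) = (s - 3)*(s - 1)*(s + 3)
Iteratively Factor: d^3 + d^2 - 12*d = (d + 4)*(d^2 - 3*d) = d*(d + 4)*(d - 3)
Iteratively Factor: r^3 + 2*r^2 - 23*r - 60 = (r - 5)*(r^2 + 7*r + 12) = (r - 5)*(r + 3)*(r + 4)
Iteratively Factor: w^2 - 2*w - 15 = (w + 3)*(w - 5)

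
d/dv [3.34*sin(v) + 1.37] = 3.34*cos(v)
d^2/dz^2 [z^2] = 2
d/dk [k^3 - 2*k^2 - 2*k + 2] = 3*k^2 - 4*k - 2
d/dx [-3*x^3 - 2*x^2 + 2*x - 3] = -9*x^2 - 4*x + 2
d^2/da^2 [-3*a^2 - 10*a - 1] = -6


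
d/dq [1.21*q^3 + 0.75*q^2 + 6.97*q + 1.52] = 3.63*q^2 + 1.5*q + 6.97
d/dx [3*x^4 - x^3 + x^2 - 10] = x*(12*x^2 - 3*x + 2)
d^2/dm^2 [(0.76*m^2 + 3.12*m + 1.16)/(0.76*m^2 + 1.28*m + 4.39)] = (4.44089209850063e-16*m^4 + 2.12556799999999*m^3 - 11.193888*m^2 - 55.68672*m - 9.70957600000001)/(0.438976*m^6 + 2.217984*m^5 + 11.342544*m^4 + 27.720704*m^3 + 65.518116*m^2 + 74.004864*m + 84.604519)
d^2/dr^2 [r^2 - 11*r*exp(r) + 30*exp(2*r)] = -11*r*exp(r) + 120*exp(2*r) - 22*exp(r) + 2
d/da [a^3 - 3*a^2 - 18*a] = 3*a^2 - 6*a - 18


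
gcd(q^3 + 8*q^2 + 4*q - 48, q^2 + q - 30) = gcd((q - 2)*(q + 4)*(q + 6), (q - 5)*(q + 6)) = q + 6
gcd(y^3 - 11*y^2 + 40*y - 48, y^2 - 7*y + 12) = y^2 - 7*y + 12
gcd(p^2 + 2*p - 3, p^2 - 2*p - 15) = p + 3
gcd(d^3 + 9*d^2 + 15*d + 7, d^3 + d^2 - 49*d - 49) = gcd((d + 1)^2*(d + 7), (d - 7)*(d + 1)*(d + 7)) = d^2 + 8*d + 7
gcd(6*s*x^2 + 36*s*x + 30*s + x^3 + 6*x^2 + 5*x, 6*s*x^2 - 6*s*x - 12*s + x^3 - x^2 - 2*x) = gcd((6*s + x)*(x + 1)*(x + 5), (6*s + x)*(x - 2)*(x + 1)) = 6*s*x + 6*s + x^2 + x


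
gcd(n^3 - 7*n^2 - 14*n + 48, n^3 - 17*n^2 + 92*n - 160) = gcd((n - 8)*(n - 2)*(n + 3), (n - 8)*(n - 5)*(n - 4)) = n - 8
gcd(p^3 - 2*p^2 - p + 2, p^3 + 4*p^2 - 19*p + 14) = p^2 - 3*p + 2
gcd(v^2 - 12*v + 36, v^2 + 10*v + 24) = 1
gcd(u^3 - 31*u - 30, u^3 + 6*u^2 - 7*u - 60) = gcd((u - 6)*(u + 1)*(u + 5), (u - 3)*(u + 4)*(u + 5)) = u + 5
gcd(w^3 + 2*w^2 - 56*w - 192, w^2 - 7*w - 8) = w - 8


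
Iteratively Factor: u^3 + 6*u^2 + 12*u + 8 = (u + 2)*(u^2 + 4*u + 4) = (u + 2)^2*(u + 2)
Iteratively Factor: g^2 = (g)*(g)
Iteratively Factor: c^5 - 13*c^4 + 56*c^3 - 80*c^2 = (c - 4)*(c^4 - 9*c^3 + 20*c^2) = (c - 4)^2*(c^3 - 5*c^2) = c*(c - 4)^2*(c^2 - 5*c) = c*(c - 5)*(c - 4)^2*(c)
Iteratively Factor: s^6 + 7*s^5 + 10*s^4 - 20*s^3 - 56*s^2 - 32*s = (s + 2)*(s^5 + 5*s^4 - 20*s^2 - 16*s) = (s - 2)*(s + 2)*(s^4 + 7*s^3 + 14*s^2 + 8*s) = (s - 2)*(s + 2)^2*(s^3 + 5*s^2 + 4*s) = (s - 2)*(s + 1)*(s + 2)^2*(s^2 + 4*s) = (s - 2)*(s + 1)*(s + 2)^2*(s + 4)*(s)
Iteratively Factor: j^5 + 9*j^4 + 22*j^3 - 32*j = (j - 1)*(j^4 + 10*j^3 + 32*j^2 + 32*j) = j*(j - 1)*(j^3 + 10*j^2 + 32*j + 32) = j*(j - 1)*(j + 2)*(j^2 + 8*j + 16) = j*(j - 1)*(j + 2)*(j + 4)*(j + 4)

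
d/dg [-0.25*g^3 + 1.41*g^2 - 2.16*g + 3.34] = -0.75*g^2 + 2.82*g - 2.16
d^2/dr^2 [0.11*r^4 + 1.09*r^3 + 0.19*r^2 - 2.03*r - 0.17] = 1.32*r^2 + 6.54*r + 0.38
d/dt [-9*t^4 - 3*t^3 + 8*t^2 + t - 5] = -36*t^3 - 9*t^2 + 16*t + 1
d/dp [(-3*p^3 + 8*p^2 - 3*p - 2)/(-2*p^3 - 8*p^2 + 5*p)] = 2*(20*p^4 - 21*p^3 + 2*p^2 - 16*p + 5)/(p^2*(4*p^4 + 32*p^3 + 44*p^2 - 80*p + 25))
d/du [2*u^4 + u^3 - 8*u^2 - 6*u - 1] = 8*u^3 + 3*u^2 - 16*u - 6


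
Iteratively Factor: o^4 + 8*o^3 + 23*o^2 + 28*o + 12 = (o + 2)*(o^3 + 6*o^2 + 11*o + 6) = (o + 1)*(o + 2)*(o^2 + 5*o + 6) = (o + 1)*(o + 2)^2*(o + 3)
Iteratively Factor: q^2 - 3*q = (q)*(q - 3)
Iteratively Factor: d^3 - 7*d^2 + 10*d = (d)*(d^2 - 7*d + 10) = d*(d - 2)*(d - 5)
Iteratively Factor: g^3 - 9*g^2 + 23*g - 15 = (g - 1)*(g^2 - 8*g + 15) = (g - 5)*(g - 1)*(g - 3)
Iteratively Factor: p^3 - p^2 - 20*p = (p - 5)*(p^2 + 4*p) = p*(p - 5)*(p + 4)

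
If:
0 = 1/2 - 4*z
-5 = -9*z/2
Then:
No Solution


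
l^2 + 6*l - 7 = (l - 1)*(l + 7)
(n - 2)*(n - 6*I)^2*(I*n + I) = I*n^4 + 12*n^3 - I*n^3 - 12*n^2 - 38*I*n^2 - 24*n + 36*I*n + 72*I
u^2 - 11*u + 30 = (u - 6)*(u - 5)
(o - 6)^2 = o^2 - 12*o + 36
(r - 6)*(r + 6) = r^2 - 36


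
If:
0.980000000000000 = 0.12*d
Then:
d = 8.17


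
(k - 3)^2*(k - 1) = k^3 - 7*k^2 + 15*k - 9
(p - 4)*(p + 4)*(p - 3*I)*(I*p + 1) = I*p^4 + 4*p^3 - 19*I*p^2 - 64*p + 48*I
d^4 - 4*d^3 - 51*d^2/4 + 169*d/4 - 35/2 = (d - 5)*(d - 2)*(d - 1/2)*(d + 7/2)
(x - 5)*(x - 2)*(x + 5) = x^3 - 2*x^2 - 25*x + 50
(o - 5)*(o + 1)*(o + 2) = o^3 - 2*o^2 - 13*o - 10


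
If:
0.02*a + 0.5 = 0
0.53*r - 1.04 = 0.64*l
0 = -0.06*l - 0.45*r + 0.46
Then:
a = -25.00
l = -0.70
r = 1.12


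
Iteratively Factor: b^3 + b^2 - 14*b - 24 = (b - 4)*(b^2 + 5*b + 6) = (b - 4)*(b + 3)*(b + 2)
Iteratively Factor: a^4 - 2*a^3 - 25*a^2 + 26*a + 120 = (a - 5)*(a^3 + 3*a^2 - 10*a - 24) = (a - 5)*(a - 3)*(a^2 + 6*a + 8) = (a - 5)*(a - 3)*(a + 2)*(a + 4)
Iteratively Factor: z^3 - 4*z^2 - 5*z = (z - 5)*(z^2 + z) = (z - 5)*(z + 1)*(z)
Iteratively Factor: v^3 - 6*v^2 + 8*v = (v - 2)*(v^2 - 4*v) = (v - 4)*(v - 2)*(v)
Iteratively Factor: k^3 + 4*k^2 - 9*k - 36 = (k - 3)*(k^2 + 7*k + 12) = (k - 3)*(k + 4)*(k + 3)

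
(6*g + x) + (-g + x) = 5*g + 2*x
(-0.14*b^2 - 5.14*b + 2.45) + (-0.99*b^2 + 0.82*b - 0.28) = -1.13*b^2 - 4.32*b + 2.17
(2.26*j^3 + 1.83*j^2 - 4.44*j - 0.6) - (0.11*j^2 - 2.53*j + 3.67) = 2.26*j^3 + 1.72*j^2 - 1.91*j - 4.27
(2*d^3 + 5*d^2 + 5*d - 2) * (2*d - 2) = 4*d^4 + 6*d^3 - 14*d + 4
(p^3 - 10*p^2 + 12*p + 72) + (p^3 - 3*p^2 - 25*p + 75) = 2*p^3 - 13*p^2 - 13*p + 147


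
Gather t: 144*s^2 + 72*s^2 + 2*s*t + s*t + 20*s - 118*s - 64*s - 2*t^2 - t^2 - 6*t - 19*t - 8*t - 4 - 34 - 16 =216*s^2 - 162*s - 3*t^2 + t*(3*s - 33) - 54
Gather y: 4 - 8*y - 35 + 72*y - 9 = 64*y - 40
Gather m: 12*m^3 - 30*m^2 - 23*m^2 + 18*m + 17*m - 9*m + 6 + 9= 12*m^3 - 53*m^2 + 26*m + 15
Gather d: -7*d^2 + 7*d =-7*d^2 + 7*d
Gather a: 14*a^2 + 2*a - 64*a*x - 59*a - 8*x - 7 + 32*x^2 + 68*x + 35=14*a^2 + a*(-64*x - 57) + 32*x^2 + 60*x + 28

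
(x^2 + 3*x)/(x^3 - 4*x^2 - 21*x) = 1/(x - 7)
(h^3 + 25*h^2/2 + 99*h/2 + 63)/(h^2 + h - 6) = (h^2 + 19*h/2 + 21)/(h - 2)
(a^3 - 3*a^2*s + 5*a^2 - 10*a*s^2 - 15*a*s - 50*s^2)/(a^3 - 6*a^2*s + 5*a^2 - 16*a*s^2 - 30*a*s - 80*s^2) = (-a + 5*s)/(-a + 8*s)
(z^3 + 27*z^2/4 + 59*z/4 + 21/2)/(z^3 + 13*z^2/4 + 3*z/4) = (4*z^2 + 15*z + 14)/(z*(4*z + 1))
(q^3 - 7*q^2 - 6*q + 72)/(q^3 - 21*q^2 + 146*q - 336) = (q^2 - q - 12)/(q^2 - 15*q + 56)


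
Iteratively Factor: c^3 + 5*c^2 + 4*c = (c + 4)*(c^2 + c) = c*(c + 4)*(c + 1)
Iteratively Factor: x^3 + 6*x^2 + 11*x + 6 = (x + 2)*(x^2 + 4*x + 3) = (x + 1)*(x + 2)*(x + 3)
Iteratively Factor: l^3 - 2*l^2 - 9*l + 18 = (l - 2)*(l^2 - 9) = (l - 3)*(l - 2)*(l + 3)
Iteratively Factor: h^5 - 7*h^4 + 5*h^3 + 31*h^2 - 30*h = (h)*(h^4 - 7*h^3 + 5*h^2 + 31*h - 30) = h*(h - 5)*(h^3 - 2*h^2 - 5*h + 6) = h*(h - 5)*(h + 2)*(h^2 - 4*h + 3) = h*(h - 5)*(h - 1)*(h + 2)*(h - 3)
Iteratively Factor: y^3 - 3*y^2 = (y)*(y^2 - 3*y) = y^2*(y - 3)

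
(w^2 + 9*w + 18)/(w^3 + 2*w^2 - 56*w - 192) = (w + 3)/(w^2 - 4*w - 32)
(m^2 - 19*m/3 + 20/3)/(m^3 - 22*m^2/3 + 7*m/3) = (3*m^2 - 19*m + 20)/(m*(3*m^2 - 22*m + 7))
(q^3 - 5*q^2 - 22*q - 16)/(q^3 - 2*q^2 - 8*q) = (q^2 - 7*q - 8)/(q*(q - 4))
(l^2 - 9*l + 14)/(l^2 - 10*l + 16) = (l - 7)/(l - 8)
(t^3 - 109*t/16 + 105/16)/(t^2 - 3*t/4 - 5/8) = (4*t^2 + 5*t - 21)/(2*(2*t + 1))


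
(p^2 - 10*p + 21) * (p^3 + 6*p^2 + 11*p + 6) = p^5 - 4*p^4 - 28*p^3 + 22*p^2 + 171*p + 126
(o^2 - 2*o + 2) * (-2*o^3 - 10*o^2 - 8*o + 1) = -2*o^5 - 6*o^4 + 8*o^3 - 3*o^2 - 18*o + 2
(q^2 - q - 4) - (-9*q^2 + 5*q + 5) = 10*q^2 - 6*q - 9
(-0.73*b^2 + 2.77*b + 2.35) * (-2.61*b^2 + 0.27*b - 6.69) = 1.9053*b^4 - 7.4268*b^3 - 0.5019*b^2 - 17.8968*b - 15.7215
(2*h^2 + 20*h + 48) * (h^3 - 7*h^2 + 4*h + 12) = 2*h^5 + 6*h^4 - 84*h^3 - 232*h^2 + 432*h + 576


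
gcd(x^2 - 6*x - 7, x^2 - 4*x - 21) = x - 7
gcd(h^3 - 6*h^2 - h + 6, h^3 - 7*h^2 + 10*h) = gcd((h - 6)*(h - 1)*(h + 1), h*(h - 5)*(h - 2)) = 1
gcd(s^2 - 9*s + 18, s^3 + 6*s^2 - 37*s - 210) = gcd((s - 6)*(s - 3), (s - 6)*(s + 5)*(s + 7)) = s - 6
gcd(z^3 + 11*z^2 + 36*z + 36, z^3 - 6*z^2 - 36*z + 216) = z + 6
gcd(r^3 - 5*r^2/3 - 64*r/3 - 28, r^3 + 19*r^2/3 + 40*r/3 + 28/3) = r^2 + 13*r/3 + 14/3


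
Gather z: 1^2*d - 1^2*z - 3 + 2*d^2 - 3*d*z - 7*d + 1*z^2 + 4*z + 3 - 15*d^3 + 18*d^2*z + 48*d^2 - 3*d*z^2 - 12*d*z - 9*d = -15*d^3 + 50*d^2 - 15*d + z^2*(1 - 3*d) + z*(18*d^2 - 15*d + 3)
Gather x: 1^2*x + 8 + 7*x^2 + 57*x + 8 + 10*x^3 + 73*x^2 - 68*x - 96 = 10*x^3 + 80*x^2 - 10*x - 80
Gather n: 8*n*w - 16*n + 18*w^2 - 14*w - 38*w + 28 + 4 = n*(8*w - 16) + 18*w^2 - 52*w + 32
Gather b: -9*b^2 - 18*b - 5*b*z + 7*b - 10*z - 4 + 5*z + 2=-9*b^2 + b*(-5*z - 11) - 5*z - 2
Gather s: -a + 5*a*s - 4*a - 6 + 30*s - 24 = -5*a + s*(5*a + 30) - 30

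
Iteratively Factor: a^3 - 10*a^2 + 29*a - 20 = (a - 1)*(a^2 - 9*a + 20) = (a - 4)*(a - 1)*(a - 5)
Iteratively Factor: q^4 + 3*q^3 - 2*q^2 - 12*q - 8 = (q + 2)*(q^3 + q^2 - 4*q - 4) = (q - 2)*(q + 2)*(q^2 + 3*q + 2) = (q - 2)*(q + 1)*(q + 2)*(q + 2)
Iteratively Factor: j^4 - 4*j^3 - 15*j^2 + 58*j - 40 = (j - 5)*(j^3 + j^2 - 10*j + 8) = (j - 5)*(j - 2)*(j^2 + 3*j - 4) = (j - 5)*(j - 2)*(j - 1)*(j + 4)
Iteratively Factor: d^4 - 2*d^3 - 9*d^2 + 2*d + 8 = (d + 1)*(d^3 - 3*d^2 - 6*d + 8) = (d - 1)*(d + 1)*(d^2 - 2*d - 8) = (d - 1)*(d + 1)*(d + 2)*(d - 4)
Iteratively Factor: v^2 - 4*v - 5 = (v - 5)*(v + 1)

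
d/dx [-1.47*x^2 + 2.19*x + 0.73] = 2.19 - 2.94*x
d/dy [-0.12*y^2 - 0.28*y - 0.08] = -0.24*y - 0.28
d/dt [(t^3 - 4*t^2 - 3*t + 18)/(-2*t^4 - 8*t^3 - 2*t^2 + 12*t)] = (t^4 - 12*t^3 + 18*t^2 + 36*t - 27)/(2*t^2*(t^4 + 4*t^3 - 2*t^2 - 12*t + 9))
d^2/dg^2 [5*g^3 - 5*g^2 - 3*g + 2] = 30*g - 10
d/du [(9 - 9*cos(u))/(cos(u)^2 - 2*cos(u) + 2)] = 9*(2 - cos(u))*sin(u)*cos(u)/(cos(u)^2 - 2*cos(u) + 2)^2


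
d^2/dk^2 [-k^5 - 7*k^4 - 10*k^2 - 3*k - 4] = -20*k^3 - 84*k^2 - 20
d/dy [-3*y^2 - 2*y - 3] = -6*y - 2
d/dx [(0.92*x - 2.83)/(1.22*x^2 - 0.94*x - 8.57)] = (-1.1224*x^2 + 6.9052*x - 10.5446)/(1.4884*x^4 - 2.2936*x^3 - 20.0272*x^2 + 16.1116*x + 73.4449)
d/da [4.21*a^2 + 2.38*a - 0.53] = 8.42*a + 2.38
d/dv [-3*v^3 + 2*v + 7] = 2 - 9*v^2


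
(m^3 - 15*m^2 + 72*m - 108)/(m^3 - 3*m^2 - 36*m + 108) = (m - 6)/(m + 6)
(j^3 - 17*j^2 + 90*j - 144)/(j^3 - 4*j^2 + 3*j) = (j^2 - 14*j + 48)/(j*(j - 1))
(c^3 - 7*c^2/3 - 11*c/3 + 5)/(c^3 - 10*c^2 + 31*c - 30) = (3*c^2 + 2*c - 5)/(3*(c^2 - 7*c + 10))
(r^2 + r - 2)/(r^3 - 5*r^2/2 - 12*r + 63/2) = 2*(r^2 + r - 2)/(2*r^3 - 5*r^2 - 24*r + 63)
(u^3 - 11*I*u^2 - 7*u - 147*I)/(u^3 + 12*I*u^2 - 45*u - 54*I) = (u^2 - 14*I*u - 49)/(u^2 + 9*I*u - 18)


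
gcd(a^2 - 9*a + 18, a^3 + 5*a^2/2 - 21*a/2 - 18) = a - 3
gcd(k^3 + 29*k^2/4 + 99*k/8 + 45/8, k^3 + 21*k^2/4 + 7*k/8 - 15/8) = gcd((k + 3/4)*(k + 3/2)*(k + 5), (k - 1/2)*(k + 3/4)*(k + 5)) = k^2 + 23*k/4 + 15/4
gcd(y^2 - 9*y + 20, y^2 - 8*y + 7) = 1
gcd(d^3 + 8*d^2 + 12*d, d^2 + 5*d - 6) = d + 6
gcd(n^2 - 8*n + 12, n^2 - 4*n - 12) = n - 6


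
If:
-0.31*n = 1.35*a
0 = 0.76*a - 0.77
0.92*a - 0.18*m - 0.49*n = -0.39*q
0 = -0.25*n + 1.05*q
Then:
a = 1.01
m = 14.91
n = -4.41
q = -1.05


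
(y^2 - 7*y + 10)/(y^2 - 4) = (y - 5)/(y + 2)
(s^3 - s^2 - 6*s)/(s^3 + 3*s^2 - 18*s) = (s + 2)/(s + 6)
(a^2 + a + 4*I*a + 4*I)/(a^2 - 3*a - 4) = (a + 4*I)/(a - 4)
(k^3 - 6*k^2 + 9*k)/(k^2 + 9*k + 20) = k*(k^2 - 6*k + 9)/(k^2 + 9*k + 20)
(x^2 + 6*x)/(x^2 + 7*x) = (x + 6)/(x + 7)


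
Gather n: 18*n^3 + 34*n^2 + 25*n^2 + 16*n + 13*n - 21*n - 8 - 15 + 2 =18*n^3 + 59*n^2 + 8*n - 21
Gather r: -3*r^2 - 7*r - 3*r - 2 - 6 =-3*r^2 - 10*r - 8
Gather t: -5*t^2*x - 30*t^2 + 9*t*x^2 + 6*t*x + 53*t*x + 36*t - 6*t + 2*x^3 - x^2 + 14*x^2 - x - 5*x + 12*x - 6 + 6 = t^2*(-5*x - 30) + t*(9*x^2 + 59*x + 30) + 2*x^3 + 13*x^2 + 6*x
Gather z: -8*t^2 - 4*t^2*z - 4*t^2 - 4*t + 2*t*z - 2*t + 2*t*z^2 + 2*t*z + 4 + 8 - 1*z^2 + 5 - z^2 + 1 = -12*t^2 - 6*t + z^2*(2*t - 2) + z*(-4*t^2 + 4*t) + 18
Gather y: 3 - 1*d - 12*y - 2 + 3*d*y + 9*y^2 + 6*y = -d + 9*y^2 + y*(3*d - 6) + 1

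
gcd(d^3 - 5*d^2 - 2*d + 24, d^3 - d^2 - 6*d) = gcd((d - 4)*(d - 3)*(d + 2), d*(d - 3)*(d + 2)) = d^2 - d - 6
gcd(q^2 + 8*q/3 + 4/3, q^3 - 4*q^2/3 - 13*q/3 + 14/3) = q + 2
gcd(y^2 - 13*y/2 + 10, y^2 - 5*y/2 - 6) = y - 4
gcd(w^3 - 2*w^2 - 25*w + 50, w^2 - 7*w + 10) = w^2 - 7*w + 10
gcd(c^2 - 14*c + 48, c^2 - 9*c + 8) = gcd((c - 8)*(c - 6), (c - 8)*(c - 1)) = c - 8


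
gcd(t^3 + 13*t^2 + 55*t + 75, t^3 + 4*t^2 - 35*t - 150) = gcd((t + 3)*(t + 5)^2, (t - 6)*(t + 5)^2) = t^2 + 10*t + 25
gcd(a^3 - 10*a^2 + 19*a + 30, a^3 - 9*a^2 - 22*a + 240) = a - 6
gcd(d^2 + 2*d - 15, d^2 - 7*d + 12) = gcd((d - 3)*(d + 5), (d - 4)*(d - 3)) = d - 3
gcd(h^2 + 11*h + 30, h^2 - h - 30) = h + 5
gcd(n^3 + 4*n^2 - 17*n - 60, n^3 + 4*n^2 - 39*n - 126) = n + 3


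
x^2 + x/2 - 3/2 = (x - 1)*(x + 3/2)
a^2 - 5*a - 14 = (a - 7)*(a + 2)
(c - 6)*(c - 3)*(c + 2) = c^3 - 7*c^2 + 36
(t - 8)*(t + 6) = t^2 - 2*t - 48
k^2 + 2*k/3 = k*(k + 2/3)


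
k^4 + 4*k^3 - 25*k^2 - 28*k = k*(k - 4)*(k + 1)*(k + 7)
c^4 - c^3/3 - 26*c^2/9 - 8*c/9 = c*(c - 2)*(c + 1/3)*(c + 4/3)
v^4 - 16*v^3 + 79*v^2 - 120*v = v*(v - 8)*(v - 5)*(v - 3)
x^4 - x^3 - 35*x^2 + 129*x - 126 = (x - 3)^2*(x - 2)*(x + 7)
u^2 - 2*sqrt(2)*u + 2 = (u - sqrt(2))^2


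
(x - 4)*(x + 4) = x^2 - 16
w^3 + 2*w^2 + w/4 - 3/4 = (w - 1/2)*(w + 1)*(w + 3/2)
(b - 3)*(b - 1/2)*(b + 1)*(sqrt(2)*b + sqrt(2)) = sqrt(2)*b^4 - 3*sqrt(2)*b^3/2 - 9*sqrt(2)*b^2/2 - sqrt(2)*b/2 + 3*sqrt(2)/2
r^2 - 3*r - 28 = (r - 7)*(r + 4)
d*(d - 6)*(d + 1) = d^3 - 5*d^2 - 6*d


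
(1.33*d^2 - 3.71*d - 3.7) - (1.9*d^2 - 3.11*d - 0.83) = -0.57*d^2 - 0.6*d - 2.87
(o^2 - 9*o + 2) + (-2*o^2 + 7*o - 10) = -o^2 - 2*o - 8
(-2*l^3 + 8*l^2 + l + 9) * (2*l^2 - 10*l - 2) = -4*l^5 + 36*l^4 - 74*l^3 - 8*l^2 - 92*l - 18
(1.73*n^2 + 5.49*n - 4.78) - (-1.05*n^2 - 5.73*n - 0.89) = 2.78*n^2 + 11.22*n - 3.89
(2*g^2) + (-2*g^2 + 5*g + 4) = 5*g + 4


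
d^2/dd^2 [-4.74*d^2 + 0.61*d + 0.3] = -9.48000000000000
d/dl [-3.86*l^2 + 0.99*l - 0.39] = 0.99 - 7.72*l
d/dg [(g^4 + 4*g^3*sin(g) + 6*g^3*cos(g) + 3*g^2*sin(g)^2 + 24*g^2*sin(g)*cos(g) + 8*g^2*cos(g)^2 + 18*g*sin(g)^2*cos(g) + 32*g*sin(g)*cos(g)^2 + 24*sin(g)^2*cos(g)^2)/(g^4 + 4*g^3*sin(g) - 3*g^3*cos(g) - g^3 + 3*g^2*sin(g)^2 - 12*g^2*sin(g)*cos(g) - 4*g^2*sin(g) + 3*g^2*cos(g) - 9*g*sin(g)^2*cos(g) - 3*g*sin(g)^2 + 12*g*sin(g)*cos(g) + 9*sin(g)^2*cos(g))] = (-9*g^3*sin(g) - 16*g^2*sin(g)*cos(g) - 9*sqrt(2)*g^2*cos(g + pi/4) - g^2 + 16*sqrt(2)*g*sin(g)*sin(g + pi/4) + 24*g*sin(g)*cos(g)^2 + 6*g*cos(g) - 16*g + 24*sqrt(2)*cos(g)^2*cos(g + pi/4) + 26*cos(g)^2)/((g - 1)^2*(g - 3*cos(g))^2)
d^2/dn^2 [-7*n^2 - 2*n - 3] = -14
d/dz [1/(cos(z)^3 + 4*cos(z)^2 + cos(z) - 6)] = (3*cos(z)^2 + 8*cos(z) + 1)*sin(z)/(cos(z)^3 + 4*cos(z)^2 + cos(z) - 6)^2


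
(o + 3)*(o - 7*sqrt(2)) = o^2 - 7*sqrt(2)*o + 3*o - 21*sqrt(2)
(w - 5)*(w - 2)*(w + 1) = w^3 - 6*w^2 + 3*w + 10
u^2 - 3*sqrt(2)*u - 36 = (u - 6*sqrt(2))*(u + 3*sqrt(2))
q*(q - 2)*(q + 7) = q^3 + 5*q^2 - 14*q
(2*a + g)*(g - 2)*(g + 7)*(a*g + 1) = 2*a^2*g^3 + 10*a^2*g^2 - 28*a^2*g + a*g^4 + 5*a*g^3 - 12*a*g^2 + 10*a*g - 28*a + g^3 + 5*g^2 - 14*g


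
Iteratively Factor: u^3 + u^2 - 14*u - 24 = (u + 2)*(u^2 - u - 12) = (u + 2)*(u + 3)*(u - 4)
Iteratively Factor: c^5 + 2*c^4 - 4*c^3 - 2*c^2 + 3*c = (c)*(c^4 + 2*c^3 - 4*c^2 - 2*c + 3) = c*(c - 1)*(c^3 + 3*c^2 - c - 3) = c*(c - 1)^2*(c^2 + 4*c + 3) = c*(c - 1)^2*(c + 3)*(c + 1)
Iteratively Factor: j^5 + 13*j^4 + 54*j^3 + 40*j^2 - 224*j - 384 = (j + 4)*(j^4 + 9*j^3 + 18*j^2 - 32*j - 96) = (j - 2)*(j + 4)*(j^3 + 11*j^2 + 40*j + 48) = (j - 2)*(j + 4)^2*(j^2 + 7*j + 12) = (j - 2)*(j + 4)^3*(j + 3)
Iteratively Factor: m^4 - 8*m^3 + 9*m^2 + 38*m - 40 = (m + 2)*(m^3 - 10*m^2 + 29*m - 20) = (m - 1)*(m + 2)*(m^2 - 9*m + 20) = (m - 5)*(m - 1)*(m + 2)*(m - 4)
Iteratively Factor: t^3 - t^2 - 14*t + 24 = (t + 4)*(t^2 - 5*t + 6) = (t - 3)*(t + 4)*(t - 2)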